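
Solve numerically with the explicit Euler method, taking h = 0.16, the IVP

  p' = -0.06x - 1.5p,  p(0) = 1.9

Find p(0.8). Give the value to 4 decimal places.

0.4697

Euler: p_{n+1} = p_n + h·f(x_n, p_n).
x=0.000000, p=1.900000: f=-2.850000 → p ← 1.900000 + 0.16·(-2.850000) = 1.444000
x=0.160000, p=1.444000: f=-2.175600 → p ← 1.444000 + 0.16·(-2.175600) = 1.095904
x=0.320000, p=1.095904: f=-1.663056 → p ← 1.095904 + 0.16·(-1.663056) = 0.829815
x=0.480000, p=0.829815: f=-1.273523 → p ← 0.829815 + 0.16·(-1.273523) = 0.626051
x=0.640000, p=0.626051: f=-0.977477 → p ← 0.626051 + 0.16·(-0.977477) = 0.469655
p(0.8) ≈ 0.4697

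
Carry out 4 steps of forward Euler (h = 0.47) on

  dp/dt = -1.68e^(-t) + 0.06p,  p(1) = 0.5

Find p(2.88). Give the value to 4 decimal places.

Euler: p_{n+1} = p_n + h·f(t_n, p_n).
t=1.000000, p=0.500000: f=-0.588037 → p ← 0.500000 + 0.47·(-0.588037) = 0.223622
t=1.470000, p=0.223622: f=-0.372857 → p ← 0.223622 + 0.47·(-0.372857) = 0.048379
t=1.940000, p=0.048379: f=-0.238520 → p ← 0.048379 + 0.47·(-0.238520) = -0.063725
t=2.410000, p=-0.063725: f=-0.154713 → p ← -0.063725 + 0.47·(-0.154713) = -0.136440
p(2.88) ≈ -0.1364

-0.1364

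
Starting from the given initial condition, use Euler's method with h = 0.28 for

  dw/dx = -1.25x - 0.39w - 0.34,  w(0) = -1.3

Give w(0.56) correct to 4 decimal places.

-1.3096

Euler: w_{n+1} = w_n + h·f(x_n, w_n).
x=0.000000, w=-1.300000: f=0.167000 → w ← -1.300000 + 0.28·0.167000 = -1.253240
x=0.280000, w=-1.253240: f=-0.201236 → w ← -1.253240 + 0.28·(-0.201236) = -1.309586
w(0.56) ≈ -1.3096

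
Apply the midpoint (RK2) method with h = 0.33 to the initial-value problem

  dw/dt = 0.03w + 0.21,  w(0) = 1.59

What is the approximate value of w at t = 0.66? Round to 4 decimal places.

Midpoint: k1 = f(t_n, w_n); k2 = f(t_n + h/2, w_n + (h/2)·k1); w_{n+1} = w_n + h·k2.
t=0.000000, w=1.590000:
  k1 = f(0.000000, 1.590000) = 0.257700
  k2 = f(0.165000, 1.632521) = 0.258976
  w ← 1.590000 + 0.33·0.258976 = 1.675462
t=0.330000, w=1.675462:
  k1 = f(0.330000, 1.675462) = 0.260264
  k2 = f(0.495000, 1.718405) = 0.261552
  w ← 1.675462 + 0.33·0.261552 = 1.761774
w(0.66) ≈ 1.7618

1.7618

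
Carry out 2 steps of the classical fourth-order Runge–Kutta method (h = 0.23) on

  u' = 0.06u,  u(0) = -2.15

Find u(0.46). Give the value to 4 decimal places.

RK4: k1 = f(t_n, u_n); k2 = f(t_n + h/2, u_n + (h/2)·k1); k3 = f(t_n + h/2, u_n + (h/2)·k2); k4 = f(t_n + h, u_n + h·k3); u_{n+1} = u_n + (h/6)·(k1 + 2k2 + 2k3 + k4).
t=0.000000, u=-2.150000:
  k1 = f(0.000000, -2.150000) = -0.129000
  k2 = f(0.115000, -2.164835) = -0.129890
  k3 = f(0.115000, -2.164937) = -0.129896
  k4 = f(0.230000, -2.179876) = -0.130793
  u ← -2.150000 + (0.23/6)·(k1 + 2k2 + 2k3 + k4) = -2.179876
t=0.230000, u=-2.179876:
  k1 = f(0.230000, -2.179876) = -0.130793
  k2 = f(0.345000, -2.194917) = -0.131695
  k3 = f(0.345000, -2.195021) = -0.131701
  k4 = f(0.460000, -2.210167) = -0.132610
  u ← -2.179876 + (0.23/6)·(k1 + 2k2 + 2k3 + k4) = -2.210166
u(0.46) ≈ -2.2102

-2.2102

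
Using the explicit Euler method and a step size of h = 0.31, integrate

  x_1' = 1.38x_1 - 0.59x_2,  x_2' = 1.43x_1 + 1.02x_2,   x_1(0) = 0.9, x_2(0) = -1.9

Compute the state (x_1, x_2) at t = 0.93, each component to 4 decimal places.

Euler on (x_1,x_2): x_1_{n+1} = x_1_n + h·x_1', x_2_{n+1} = x_2_n + h·x_2'.
0.000000: (0.900000, -1.900000); f=(2.363000, -0.651000) → (1.632530, -2.101810)
0.310000: (1.632530, -2.101810); f=(3.492959, 0.190672) → (2.715347, -2.042702)
0.620000: (2.715347, -2.042702); f=(4.952373, 1.799391) → (4.250583, -1.484891)
(x_1(0.93), x_2(0.93)) ≈ (4.2506, -1.4849)

4.2506, -1.4849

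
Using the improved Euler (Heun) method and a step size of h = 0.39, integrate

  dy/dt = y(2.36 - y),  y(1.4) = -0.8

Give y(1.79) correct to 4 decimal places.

Heun: k1 = f(t_n, y_n); k2 = f(t_n + h, y_n + h·k1); y_{n+1} = y_n + (h/2)·(k1 + k2).
t=1.400000, y=-0.800000:
  k1 = f(1.400000, -0.800000) = -2.528000
  k2 = f(1.790000, -1.785920) = -7.404281
  y ← -0.800000 + (0.39/2)·(-2.528000 + (-7.404281)) = -2.736795
y(1.79) ≈ -2.7368

-2.7368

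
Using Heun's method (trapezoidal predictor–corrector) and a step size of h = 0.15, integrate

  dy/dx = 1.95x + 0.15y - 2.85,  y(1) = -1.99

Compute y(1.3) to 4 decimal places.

Heun: k1 = f(x_n, y_n); k2 = f(x_n + h, y_n + h·k1); y_{n+1} = y_n + (h/2)·(k1 + k2).
x=1.000000, y=-1.990000:
  k1 = f(1.000000, -1.990000) = -1.198500
  k2 = f(1.150000, -2.169775) = -0.932966
  y ← -1.990000 + (0.15/2)·(-1.198500 + (-0.932966)) = -2.149860
x=1.150000, y=-2.149860:
  k1 = f(1.150000, -2.149860) = -0.929979
  k2 = f(1.300000, -2.289357) = -0.658404
  y ← -2.149860 + (0.15/2)·(-0.929979 + (-0.658404)) = -2.268989
y(1.3) ≈ -2.2690

-2.2690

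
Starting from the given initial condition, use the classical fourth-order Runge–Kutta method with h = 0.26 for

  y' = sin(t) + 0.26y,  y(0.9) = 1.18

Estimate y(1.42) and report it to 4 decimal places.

RK4: k1 = f(t_n, y_n); k2 = f(t_n + h/2, y_n + (h/2)·k1); k3 = f(t_n + h/2, y_n + (h/2)·k2); k4 = f(t_n + h, y_n + h·k3); y_{n+1} = y_n + (h/6)·(k1 + 2k2 + 2k3 + k4).
t=0.900000, y=1.180000:
  k1 = f(0.900000, 1.180000) = 1.090127
  k2 = f(1.030000, 1.321716) = 1.200945
  k3 = f(1.030000, 1.336123) = 1.204691
  k4 = f(1.160000, 1.493220) = 1.305040
  y ← 1.180000 + (0.26/6)·(k1 + 2k2 + 2k3 + k4) = 1.492279
t=1.160000, y=1.492279:
  k1 = f(1.160000, 1.492279) = 1.304796
  k2 = f(1.290000, 1.661902) = 1.392930
  k3 = f(1.290000, 1.673360) = 1.395909
  k4 = f(1.420000, 1.855215) = 1.471008
  y ← 1.492279 + (0.26/6)·(k1 + 2k2 + 2k3 + k4) = 1.854263
y(1.42) ≈ 1.8543

1.8543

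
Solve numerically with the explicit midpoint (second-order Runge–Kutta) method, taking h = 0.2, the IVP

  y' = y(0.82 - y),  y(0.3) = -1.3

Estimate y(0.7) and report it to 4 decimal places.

Midpoint: k1 = f(t_n, y_n); k2 = f(t_n + h/2, y_n + (h/2)·k1); y_{n+1} = y_n + h·k2.
t=0.300000, y=-1.300000:
  k1 = f(0.300000, -1.300000) = -2.756000
  k2 = f(0.400000, -1.575600) = -3.774507
  y ← -1.300000 + 0.2·(-3.774507) = -2.054901
t=0.500000, y=-2.054901:
  k1 = f(0.500000, -2.054901) = -5.907639
  k2 = f(0.600000, -2.645665) = -9.168991
  y ← -2.054901 + 0.2·(-9.168991) = -3.888700
y(0.7) ≈ -3.8887

-3.8887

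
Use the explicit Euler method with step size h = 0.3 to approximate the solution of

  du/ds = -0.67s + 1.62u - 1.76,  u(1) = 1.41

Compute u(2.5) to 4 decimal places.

Euler: u_{n+1} = u_n + h·f(s_n, u_n).
s=1.000000, u=1.410000: f=-0.145800 → u ← 1.410000 + 0.3·(-0.145800) = 1.366260
s=1.300000, u=1.366260: f=-0.417659 → u ← 1.366260 + 0.3·(-0.417659) = 1.240962
s=1.600000, u=1.240962: f=-0.821641 → u ← 1.240962 + 0.3·(-0.821641) = 0.994470
s=1.900000, u=0.994470: f=-1.421958 → u ← 0.994470 + 0.3·(-1.421958) = 0.567883
s=2.200000, u=0.567883: f=-2.314030 → u ← 0.567883 + 0.3·(-2.314030) = -0.126327
u(2.5) ≈ -0.1263

-0.1263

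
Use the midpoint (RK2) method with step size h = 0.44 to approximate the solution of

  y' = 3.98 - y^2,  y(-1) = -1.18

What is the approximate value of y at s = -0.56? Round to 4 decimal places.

0.4071

Midpoint: k1 = f(s_n, y_n); k2 = f(s_n + h/2, y_n + (h/2)·k1); y_{n+1} = y_n + h·k2.
s=-1.000000, y=-1.180000:
  k1 = f(-1.000000, -1.180000) = 2.587600
  k2 = f(-0.780000, -0.610728) = 3.607011
  y ← -1.180000 + 0.44·3.607011 = 0.407085
y(-0.56) ≈ 0.4071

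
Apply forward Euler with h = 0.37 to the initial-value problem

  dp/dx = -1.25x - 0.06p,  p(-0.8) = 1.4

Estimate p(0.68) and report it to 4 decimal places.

1.6996

Euler: p_{n+1} = p_n + h·f(x_n, p_n).
x=-0.800000, p=1.400000: f=0.916000 → p ← 1.400000 + 0.37·0.916000 = 1.738920
x=-0.430000, p=1.738920: f=0.433165 → p ← 1.738920 + 0.37·0.433165 = 1.899191
x=-0.060000, p=1.899191: f=-0.038951 → p ← 1.899191 + 0.37·(-0.038951) = 1.884779
x=0.310000, p=1.884779: f=-0.500587 → p ← 1.884779 + 0.37·(-0.500587) = 1.699562
p(0.68) ≈ 1.6996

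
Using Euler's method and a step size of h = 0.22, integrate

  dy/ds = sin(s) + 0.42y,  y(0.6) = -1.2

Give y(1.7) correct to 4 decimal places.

-0.8059

Euler: y_{n+1} = y_n + h·f(s_n, y_n).
s=0.600000, y=-1.200000: f=0.060642 → y ← -1.200000 + 0.22·0.060642 = -1.186659
s=0.820000, y=-1.186659: f=0.232749 → y ← -1.186659 + 0.22·0.232749 = -1.135454
s=1.040000, y=-1.135454: f=0.385514 → y ← -1.135454 + 0.22·0.385514 = -1.050641
s=1.260000, y=-1.050641: f=0.510821 → y ← -1.050641 + 0.22·0.510821 = -0.938260
s=1.480000, y=-0.938260: f=0.601812 → y ← -0.938260 + 0.22·0.601812 = -0.805862
y(1.7) ≈ -0.8059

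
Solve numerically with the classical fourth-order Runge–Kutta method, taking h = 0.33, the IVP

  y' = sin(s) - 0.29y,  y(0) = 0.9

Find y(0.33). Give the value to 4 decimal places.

0.8701

RK4: k1 = f(s_n, y_n); k2 = f(s_n + h/2, y_n + (h/2)·k1); k3 = f(s_n + h/2, y_n + (h/2)·k2); k4 = f(s_n + h, y_n + h·k3); y_{n+1} = y_n + (h/6)·(k1 + 2k2 + 2k3 + k4).
s=0.000000, y=0.900000:
  k1 = f(0.000000, 0.900000) = -0.261000
  k2 = f(0.165000, 0.856935) = -0.084259
  k3 = f(0.165000, 0.886097) = -0.092716
  k4 = f(0.330000, 0.869404) = 0.071916
  y ← 0.900000 + (0.33/6)·(k1 + 2k2 + 2k3 + k4) = 0.870133
y(0.33) ≈ 0.8701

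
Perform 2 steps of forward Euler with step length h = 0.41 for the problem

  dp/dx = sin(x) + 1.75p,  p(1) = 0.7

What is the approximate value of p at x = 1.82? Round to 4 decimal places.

Euler: p_{n+1} = p_n + h·f(x_n, p_n).
x=1.000000, p=0.700000: f=2.066471 → p ← 0.700000 + 0.41·2.066471 = 1.547253
x=1.410000, p=1.547253: f=3.694793 → p ← 1.547253 + 0.41·3.694793 = 3.062118
p(1.82) ≈ 3.0621

3.0621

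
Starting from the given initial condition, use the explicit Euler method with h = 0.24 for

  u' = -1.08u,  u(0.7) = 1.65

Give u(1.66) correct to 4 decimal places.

0.4969

Euler: u_{n+1} = u_n + h·f(x_n, u_n).
x=0.700000, u=1.650000: f=-1.782000 → u ← 1.650000 + 0.24·(-1.782000) = 1.222320
x=0.940000, u=1.222320: f=-1.320106 → u ← 1.222320 + 0.24·(-1.320106) = 0.905495
x=1.180000, u=0.905495: f=-0.977934 → u ← 0.905495 + 0.24·(-0.977934) = 0.670790
x=1.420000, u=0.670790: f=-0.724454 → u ← 0.670790 + 0.24·(-0.724454) = 0.496922
u(1.66) ≈ 0.4969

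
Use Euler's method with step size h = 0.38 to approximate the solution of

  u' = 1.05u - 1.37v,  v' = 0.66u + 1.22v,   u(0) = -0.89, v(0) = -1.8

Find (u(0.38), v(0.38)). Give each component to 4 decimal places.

-0.3080, -2.8577

Euler on (u,v): u_{n+1} = u_n + h·u', v_{n+1} = v_n + h·v'.
0.000000: (-0.890000, -1.800000); f=(1.531500, -2.783400) → (-0.308030, -2.857692)
(u(0.38), v(0.38)) ≈ (-0.3080, -2.8577)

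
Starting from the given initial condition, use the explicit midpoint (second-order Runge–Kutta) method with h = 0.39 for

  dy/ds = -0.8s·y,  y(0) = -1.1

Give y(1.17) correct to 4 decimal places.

-0.6273

Midpoint: k1 = f(s_n, y_n); k2 = f(s_n + h/2, y_n + (h/2)·k1); y_{n+1} = y_n + h·k2.
s=0.000000, y=-1.100000:
  k1 = f(0.000000, -1.100000) = 0.000000
  k2 = f(0.195000, -1.100000) = 0.171600
  y ← -1.100000 + 0.39·0.171600 = -1.033076
s=0.390000, y=-1.033076:
  k1 = f(0.390000, -1.033076) = 0.322320
  k2 = f(0.585000, -0.970224) = 0.454065
  y ← -1.033076 + 0.39·0.454065 = -0.855991
s=0.780000, y=-0.855991:
  k1 = f(0.780000, -0.855991) = 0.534138
  k2 = f(0.975000, -0.751834) = 0.586430
  y ← -0.855991 + 0.39·0.586430 = -0.627283
y(1.17) ≈ -0.6273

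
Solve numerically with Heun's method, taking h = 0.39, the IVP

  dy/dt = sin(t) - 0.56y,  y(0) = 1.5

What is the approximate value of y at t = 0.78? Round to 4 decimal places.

1.2279

Heun: k1 = f(t_n, y_n); k2 = f(t_n + h, y_n + h·k1); y_{n+1} = y_n + (h/2)·(k1 + k2).
t=0.000000, y=1.500000:
  k1 = f(0.000000, 1.500000) = -0.840000
  k2 = f(0.390000, 1.172400) = -0.276356
  y ← 1.500000 + (0.39/2)·(-0.840000 + (-0.276356)) = 1.282311
t=0.390000, y=1.282311:
  k1 = f(0.390000, 1.282311) = -0.337906
  k2 = f(0.780000, 1.150527) = 0.058984
  y ← 1.282311 + (0.39/2)·(-0.337906 + 0.058984) = 1.227921
y(0.78) ≈ 1.2279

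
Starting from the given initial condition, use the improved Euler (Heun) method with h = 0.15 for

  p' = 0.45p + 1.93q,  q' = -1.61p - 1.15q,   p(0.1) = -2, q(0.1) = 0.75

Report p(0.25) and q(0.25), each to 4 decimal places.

-1.8639, 1.0632

Heun on (p,q): k1 = f(x_n, state_n); k2 = f(x_n + h, state_n + h·k1); state_{n+1} = state_n + (h/2)·(k1 + k2).
0.100000: (-2.000000, 0.750000)
  k1 = (0.547500, 2.357500)
  predictor → (-1.917875, 1.103625)
  k2 = (1.266952, 1.818610)
  → (-1.863916, 1.063208)
(p(0.25), q(0.25)) ≈ (-1.8639, 1.0632)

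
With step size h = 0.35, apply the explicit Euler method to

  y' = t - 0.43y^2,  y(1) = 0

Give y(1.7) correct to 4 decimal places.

0.8041

Euler: y_{n+1} = y_n + h·f(t_n, y_n).
t=1.000000, y=0.000000: f=1.000000 → y ← 0.000000 + 0.35·1.000000 = 0.350000
t=1.350000, y=0.350000: f=1.297325 → y ← 0.350000 + 0.35·1.297325 = 0.804064
y(1.7) ≈ 0.8041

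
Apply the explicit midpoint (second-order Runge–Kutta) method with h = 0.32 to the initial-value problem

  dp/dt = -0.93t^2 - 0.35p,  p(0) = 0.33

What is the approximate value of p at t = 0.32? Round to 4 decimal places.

0.2875

Midpoint: k1 = f(t_n, p_n); k2 = f(t_n + h/2, p_n + (h/2)·k1); p_{n+1} = p_n + h·k2.
t=0.000000, p=0.330000:
  k1 = f(0.000000, 0.330000) = -0.115500
  k2 = f(0.160000, 0.311520) = -0.132840
  p ← 0.330000 + 0.32·(-0.132840) = 0.287491
p(0.32) ≈ 0.2875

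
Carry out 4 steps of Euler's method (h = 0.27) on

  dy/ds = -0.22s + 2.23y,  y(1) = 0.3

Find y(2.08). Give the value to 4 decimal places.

1.2845

Euler: y_{n+1} = y_n + h·f(s_n, y_n).
s=1.000000, y=0.300000: f=0.449000 → y ← 0.300000 + 0.27·0.449000 = 0.421230
s=1.270000, y=0.421230: f=0.659943 → y ← 0.421230 + 0.27·0.659943 = 0.599415
s=1.540000, y=0.599415: f=0.997895 → y ← 0.599415 + 0.27·0.997895 = 0.868846
s=1.810000, y=0.868846: f=1.539327 → y ← 0.868846 + 0.27·1.539327 = 1.284464
y(2.08) ≈ 1.2845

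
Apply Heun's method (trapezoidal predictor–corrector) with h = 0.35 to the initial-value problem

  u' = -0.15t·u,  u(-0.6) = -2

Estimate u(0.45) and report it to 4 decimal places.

-2.0235

Heun: k1 = f(t_n, u_n); k2 = f(t_n + h, u_n + h·k1); u_{n+1} = u_n + (h/2)·(k1 + k2).
t=-0.600000, u=-2.000000:
  k1 = f(-0.600000, -2.000000) = -0.180000
  k2 = f(-0.250000, -2.063000) = -0.077363
  u ← -2.000000 + (0.35/2)·(-0.180000 + (-0.077363)) = -2.045038
t=-0.250000, u=-2.045038:
  k1 = f(-0.250000, -2.045038) = -0.076689
  k2 = f(0.100000, -2.071880) = 0.031078
  u ← -2.045038 + (0.35/2)·(-0.076689 + 0.031078) = -2.053020
t=0.100000, u=-2.053020:
  k1 = f(0.100000, -2.053020) = 0.030795
  k2 = f(0.450000, -2.042242) = 0.137851
  u ← -2.053020 + (0.35/2)·(0.030795 + 0.137851) = -2.023507
u(0.45) ≈ -2.0235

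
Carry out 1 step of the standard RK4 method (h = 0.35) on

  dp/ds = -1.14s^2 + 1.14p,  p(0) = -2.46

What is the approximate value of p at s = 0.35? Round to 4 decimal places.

-3.6841

RK4: k1 = f(s_n, p_n); k2 = f(s_n + h/2, p_n + (h/2)·k1); k3 = f(s_n + h/2, p_n + (h/2)·k2); k4 = f(s_n + h, p_n + h·k3); p_{n+1} = p_n + (h/6)·(k1 + 2k2 + 2k3 + k4).
s=0.000000, p=-2.460000:
  k1 = f(0.000000, -2.460000) = -2.804400
  k2 = f(0.175000, -2.950770) = -3.398790
  k3 = f(0.175000, -3.054788) = -3.517371
  k4 = f(0.350000, -3.691080) = -4.347481
  p ← -2.460000 + (0.35/6)·(k1 + 2k2 + 2k3 + k4) = -3.684079
p(0.35) ≈ -3.6841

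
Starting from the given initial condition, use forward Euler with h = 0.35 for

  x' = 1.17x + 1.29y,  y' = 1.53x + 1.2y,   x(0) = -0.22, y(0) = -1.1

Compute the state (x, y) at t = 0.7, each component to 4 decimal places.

-1.8955, -2.8173

Euler on (x,y): x_{n+1} = x_n + h·x', y_{n+1} = y_n + h·y'.
0.000000: (-0.220000, -1.100000); f=(-1.676400, -1.656600) → (-0.806740, -1.679810)
0.350000: (-0.806740, -1.679810); f=(-3.110841, -3.250084) → (-1.895534, -2.817339)
(x(0.7), y(0.7)) ≈ (-1.8955, -2.8173)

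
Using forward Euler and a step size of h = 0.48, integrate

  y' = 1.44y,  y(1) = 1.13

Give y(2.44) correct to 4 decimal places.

Euler: y_{n+1} = y_n + h·f(t_n, y_n).
t=1.000000, y=1.130000: f=1.627200 → y ← 1.130000 + 0.48·1.627200 = 1.911056
t=1.480000, y=1.911056: f=2.751921 → y ← 1.911056 + 0.48·2.751921 = 3.231978
t=1.960000, y=3.231978: f=4.654048 → y ← 3.231978 + 0.48·4.654048 = 5.465921
y(2.44) ≈ 5.4659

5.4659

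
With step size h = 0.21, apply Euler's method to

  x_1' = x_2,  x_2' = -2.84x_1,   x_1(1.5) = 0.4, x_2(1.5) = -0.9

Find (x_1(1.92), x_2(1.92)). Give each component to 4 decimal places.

Euler on (x_1,x_2): x_1_{n+1} = x_1_n + h·x_1', x_2_{n+1} = x_2_n + h·x_2'.
1.500000: (0.400000, -0.900000); f=(-0.900000, -1.136000) → (0.211000, -1.138560)
1.710000: (0.211000, -1.138560); f=(-1.138560, -0.599240) → (-0.028098, -1.264400)
(x_1(1.92), x_2(1.92)) ≈ (-0.0281, -1.2644)

-0.0281, -1.2644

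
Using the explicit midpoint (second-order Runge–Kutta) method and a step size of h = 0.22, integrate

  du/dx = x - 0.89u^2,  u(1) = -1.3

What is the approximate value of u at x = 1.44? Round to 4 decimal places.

Midpoint: k1 = f(x_n, u_n); k2 = f(x_n + h/2, u_n + (h/2)·k1); u_{n+1} = u_n + h·k2.
x=1.000000, u=-1.300000:
  k1 = f(1.000000, -1.300000) = -0.504100
  k2 = f(1.110000, -1.355451) = -0.525150
  u ← -1.300000 + 0.22·(-0.525150) = -1.415533
x=1.220000, u=-1.415533:
  k1 = f(1.220000, -1.415533) = -0.563323
  k2 = f(1.330000, -1.477499) = -0.612872
  u ← -1.415533 + 0.22·(-0.612872) = -1.550365
u(1.44) ≈ -1.5504

-1.5504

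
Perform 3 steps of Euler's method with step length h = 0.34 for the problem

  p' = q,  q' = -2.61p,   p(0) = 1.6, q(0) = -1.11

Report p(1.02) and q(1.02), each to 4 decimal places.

-0.8666, -3.9364

Euler on (p,q): p_{n+1} = p_n + h·p', q_{n+1} = q_n + h·q'.
0.000000: (1.600000, -1.110000); f=(-1.110000, -4.176000) → (1.222600, -2.529840)
0.340000: (1.222600, -2.529840); f=(-2.529840, -3.190986) → (0.362454, -3.614775)
0.680000: (0.362454, -3.614775); f=(-3.614775, -0.946006) → (-0.866569, -3.936417)
(p(1.02), q(1.02)) ≈ (-0.8666, -3.9364)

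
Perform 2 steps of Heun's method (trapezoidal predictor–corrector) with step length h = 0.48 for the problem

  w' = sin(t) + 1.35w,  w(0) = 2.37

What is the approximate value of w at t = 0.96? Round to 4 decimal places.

Heun: k1 = f(t_n, w_n); k2 = f(t_n + h, w_n + h·k1); w_{n+1} = w_n + (h/2)·(k1 + k2).
t=0.000000, w=2.370000:
  k1 = f(0.000000, 2.370000) = 3.199500
  k2 = f(0.480000, 3.905760) = 5.734555
  w ← 2.370000 + (0.48/2)·(3.199500 + 5.734555) = 4.514173
t=0.480000, w=4.514173:
  k1 = f(0.480000, 4.514173) = 6.555913
  k2 = f(0.960000, 7.661012) = 11.161557
  w ← 4.514173 + (0.48/2)·(6.555913 + 11.161557) = 8.766366
w(0.96) ≈ 8.7664

8.7664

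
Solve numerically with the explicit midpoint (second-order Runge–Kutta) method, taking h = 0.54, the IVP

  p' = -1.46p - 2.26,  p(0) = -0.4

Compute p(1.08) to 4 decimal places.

Midpoint: k1 = f(x_n, p_n); k2 = f(x_n + h/2, p_n + (h/2)·k1); p_{n+1} = p_n + h·k2.
x=0.000000, p=-0.400000:
  k1 = f(0.000000, -0.400000) = -1.676000
  k2 = f(0.270000, -0.852520) = -1.015321
  p ← -0.400000 + 0.54·(-1.015321) = -0.948273
x=0.540000, p=-0.948273:
  k1 = f(0.540000, -0.948273) = -0.875521
  k2 = f(0.810000, -1.184664) = -0.530391
  p ← -0.948273 + 0.54·(-0.530391) = -1.234684
p(1.08) ≈ -1.2347

-1.2347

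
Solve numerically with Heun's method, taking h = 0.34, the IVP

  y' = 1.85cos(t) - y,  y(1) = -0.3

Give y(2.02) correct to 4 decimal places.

-0.1658

Heun: k1 = f(t_n, y_n); k2 = f(t_n + h, y_n + h·k1); y_{n+1} = y_n + (h/2)·(k1 + k2).
t=1.000000, y=-0.300000:
  k1 = f(1.000000, -0.300000) = 1.299559
  k2 = f(1.340000, 0.141850) = 0.281343
  y ← -0.300000 + (0.34/2)·(1.299559 + 0.281343) = -0.031247
t=1.340000, y=-0.031247:
  k1 = f(1.340000, -0.031247) = 0.454439
  k2 = f(1.680000, 0.123263) = -0.324888
  y ← -0.031247 + (0.34/2)·(0.454439 + (-0.324888)) = -0.009223
t=1.680000, y=-0.009223:
  k1 = f(1.680000, -0.009223) = -0.192403
  k2 = f(2.020000, -0.074640) = -0.728720
  y ← -0.009223 + (0.34/2)·(-0.192403 + (-0.728720)) = -0.165814
y(2.02) ≈ -0.1658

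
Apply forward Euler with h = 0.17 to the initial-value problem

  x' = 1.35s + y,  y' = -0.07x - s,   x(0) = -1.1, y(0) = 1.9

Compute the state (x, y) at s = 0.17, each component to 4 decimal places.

Euler on (x,y): x_{n+1} = x_n + h·x', y_{n+1} = y_n + h·y'.
0.000000: (-1.100000, 1.900000); f=(1.900000, 0.077000) → (-0.777000, 1.913090)
(x(0.17), y(0.17)) ≈ (-0.7770, 1.9131)

-0.7770, 1.9131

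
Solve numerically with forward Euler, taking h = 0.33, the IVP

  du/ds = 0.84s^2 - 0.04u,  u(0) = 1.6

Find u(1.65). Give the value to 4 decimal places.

Euler: u_{n+1} = u_n + h·f(s_n, u_n).
s=0.000000, u=1.600000: f=-0.064000 → u ← 1.600000 + 0.33·(-0.064000) = 1.578880
s=0.330000, u=1.578880: f=0.028321 → u ← 1.578880 + 0.33·0.028321 = 1.588226
s=0.660000, u=1.588226: f=0.302375 → u ← 1.588226 + 0.33·0.302375 = 1.688010
s=0.990000, u=1.688010: f=0.755764 → u ← 1.688010 + 0.33·0.755764 = 1.937412
s=1.320000, u=1.937412: f=1.386120 → u ← 1.937412 + 0.33·1.386120 = 2.394831
u(1.65) ≈ 2.3948

2.3948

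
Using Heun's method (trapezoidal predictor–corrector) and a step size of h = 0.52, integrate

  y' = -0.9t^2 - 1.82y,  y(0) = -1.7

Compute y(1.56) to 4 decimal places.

Heun: k1 = f(t_n, y_n); k2 = f(t_n + h, y_n + h·k1); y_{n+1} = y_n + (h/2)·(k1 + k2).
t=0.000000, y=-1.700000:
  k1 = f(0.000000, -1.700000) = 3.094000
  k2 = f(0.520000, -0.091120) = -0.077522
  y ← -1.700000 + (0.52/2)·(3.094000 + (-0.077522)) = -0.915716
t=0.520000, y=-0.915716:
  k1 = f(0.520000, -0.915716) = 1.423242
  k2 = f(1.040000, -0.175630) = -0.653794
  y ← -0.915716 + (0.52/2)·(1.423242 + (-0.653794)) = -0.715659
t=1.040000, y=-0.715659:
  k1 = f(1.040000, -0.715659) = 0.329060
  k2 = f(1.560000, -0.544548) = -1.199162
  y ← -0.715659 + (0.52/2)·(0.329060 + (-1.199162)) = -0.941886
y(1.56) ≈ -0.9419

-0.9419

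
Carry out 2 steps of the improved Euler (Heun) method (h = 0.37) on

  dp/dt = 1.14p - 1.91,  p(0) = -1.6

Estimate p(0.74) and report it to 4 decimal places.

-5.8004

Heun: k1 = f(t_n, p_n); k2 = f(t_n + h, p_n + h·k1); p_{n+1} = p_n + (h/2)·(k1 + k2).
t=0.000000, p=-1.600000:
  k1 = f(0.000000, -1.600000) = -3.734000
  k2 = f(0.370000, -2.981580) = -5.309001
  p ← -1.600000 + (0.37/2)·(-3.734000 + (-5.309001)) = -3.272955
t=0.370000, p=-3.272955:
  k1 = f(0.370000, -3.272955) = -5.641169
  k2 = f(0.740000, -5.360188) = -8.020614
  p ← -3.272955 + (0.37/2)·(-5.641169 + (-8.020614)) = -5.800385
p(0.74) ≈ -5.8004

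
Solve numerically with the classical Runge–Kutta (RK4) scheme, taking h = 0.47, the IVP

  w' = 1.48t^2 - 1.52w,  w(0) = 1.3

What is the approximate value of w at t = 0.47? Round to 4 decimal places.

RK4: k1 = f(t_n, w_n); k2 = f(t_n + h/2, w_n + (h/2)·k1); k3 = f(t_n + h/2, w_n + (h/2)·k2); k4 = f(t_n + h, w_n + h·k3); w_{n+1} = w_n + (h/6)·(k1 + 2k2 + 2k3 + k4).
t=0.000000, w=1.300000:
  k1 = f(0.000000, 1.300000) = -1.976000
  k2 = f(0.235000, 0.835640) = -1.188440
  k3 = f(0.235000, 1.020717) = -1.469756
  k4 = f(0.470000, 0.609215) = -0.599074
  w ← 1.300000 + (0.47/6)·(k1 + 2k2 + 2k3 + k4) = 0.681835
w(0.47) ≈ 0.6818

0.6818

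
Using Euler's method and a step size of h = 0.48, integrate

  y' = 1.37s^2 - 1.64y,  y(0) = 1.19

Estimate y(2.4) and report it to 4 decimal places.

Euler: y_{n+1} = y_n + h·f(s_n, y_n).
s=0.000000, y=1.190000: f=-1.951600 → y ← 1.190000 + 0.48·(-1.951600) = 0.253232
s=0.480000, y=0.253232: f=-0.099652 → y ← 0.253232 + 0.48·(-0.099652) = 0.205399
s=0.960000, y=0.205399: f=0.925738 → y ← 0.205399 + 0.48·0.925738 = 0.649753
s=1.440000, y=0.649753: f=1.775237 → y ← 0.649753 + 0.48·1.775237 = 1.501867
s=1.920000, y=1.501867: f=2.587306 → y ← 1.501867 + 0.48·2.587306 = 2.743774
y(2.4) ≈ 2.7438

2.7438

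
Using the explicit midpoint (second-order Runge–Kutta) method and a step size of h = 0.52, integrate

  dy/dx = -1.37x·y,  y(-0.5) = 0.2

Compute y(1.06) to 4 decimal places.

0.1040

Midpoint: k1 = f(x_n, y_n); k2 = f(x_n + h/2, y_n + (h/2)·k1); y_{n+1} = y_n + h·k2.
x=-0.500000, y=0.200000:
  k1 = f(-0.500000, 0.200000) = 0.137000
  k2 = f(-0.240000, 0.235620) = 0.077472
  y ← 0.200000 + 0.52·0.077472 = 0.240285
x=0.020000, y=0.240285:
  k1 = f(0.020000, 0.240285) = -0.006584
  k2 = f(0.280000, 0.238574) = -0.091517
  y ← 0.240285 + 0.52·(-0.091517) = 0.192697
x=0.540000, y=0.192697:
  k1 = f(0.540000, 0.192697) = -0.142557
  k2 = f(0.800000, 0.155632) = -0.170572
  y ← 0.192697 + 0.52·(-0.170572) = 0.103999
y(1.06) ≈ 0.1040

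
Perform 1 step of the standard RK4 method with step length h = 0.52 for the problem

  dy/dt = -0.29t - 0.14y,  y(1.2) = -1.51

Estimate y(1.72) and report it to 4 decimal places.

-1.6168

RK4: k1 = f(t_n, y_n); k2 = f(t_n + h/2, y_n + (h/2)·k1); k3 = f(t_n + h/2, y_n + (h/2)·k2); k4 = f(t_n + h, y_n + h·k3); y_{n+1} = y_n + (h/6)·(k1 + 2k2 + 2k3 + k4).
t=1.200000, y=-1.510000:
  k1 = f(1.200000, -1.510000) = -0.136600
  k2 = f(1.460000, -1.545516) = -0.207028
  k3 = f(1.460000, -1.563827) = -0.204464
  k4 = f(1.720000, -1.616321) = -0.272515
  y ← -1.510000 + (0.52/6)·(k1 + 2k2 + 2k3 + k4) = -1.616782
y(1.72) ≈ -1.6168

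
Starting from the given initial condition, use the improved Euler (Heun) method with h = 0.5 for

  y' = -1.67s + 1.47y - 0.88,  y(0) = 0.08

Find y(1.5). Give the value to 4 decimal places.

Heun: k1 = f(s_n, y_n); k2 = f(s_n + h, y_n + h·k1); y_{n+1} = y_n + (h/2)·(k1 + k2).
s=0.000000, y=0.080000:
  k1 = f(0.000000, 0.080000) = -0.762400
  k2 = f(0.500000, -0.301200) = -2.157764
  y ← 0.080000 + (0.5/2)·(-0.762400 + (-2.157764)) = -0.650041
s=0.500000, y=-0.650041:
  k1 = f(0.500000, -0.650041) = -2.670560
  k2 = f(1.000000, -1.985321) = -5.468422
  y ← -0.650041 + (0.5/2)·(-2.670560 + (-5.468422)) = -2.684787
s=1.000000, y=-2.684787:
  k1 = f(1.000000, -2.684787) = -6.496636
  k2 = f(1.500000, -5.933105) = -12.106664
  y ← -2.684787 + (0.5/2)·(-6.496636 + (-12.106664)) = -7.335612
y(1.5) ≈ -7.3356

-7.3356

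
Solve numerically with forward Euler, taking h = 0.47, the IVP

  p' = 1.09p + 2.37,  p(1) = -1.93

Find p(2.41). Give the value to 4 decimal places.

-1.3293

Euler: p_{n+1} = p_n + h·f(s_n, p_n).
s=1.000000, p=-1.930000: f=0.266300 → p ← -1.930000 + 0.47·0.266300 = -1.804839
s=1.470000, p=-1.804839: f=0.402725 → p ← -1.804839 + 0.47·0.402725 = -1.615558
s=1.940000, p=-1.615558: f=0.609042 → p ← -1.615558 + 0.47·0.609042 = -1.329308
p(2.41) ≈ -1.3293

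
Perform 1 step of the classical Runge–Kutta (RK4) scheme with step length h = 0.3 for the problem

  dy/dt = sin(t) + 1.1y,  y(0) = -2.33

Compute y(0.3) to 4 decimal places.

-3.1909

RK4: k1 = f(t_n, y_n); k2 = f(t_n + h/2, y_n + (h/2)·k1); k3 = f(t_n + h/2, y_n + (h/2)·k2); k4 = f(t_n + h, y_n + h·k3); y_{n+1} = y_n + (h/6)·(k1 + 2k2 + 2k3 + k4).
t=0.000000, y=-2.330000:
  k1 = f(0.000000, -2.330000) = -2.563000
  k2 = f(0.150000, -2.714450) = -2.836457
  k3 = f(0.150000, -2.755469) = -2.881577
  k4 = f(0.300000, -3.194473) = -3.218400
  y ← -2.330000 + (0.3/6)·(k1 + 2k2 + 2k3 + k4) = -3.190873
y(0.3) ≈ -3.1909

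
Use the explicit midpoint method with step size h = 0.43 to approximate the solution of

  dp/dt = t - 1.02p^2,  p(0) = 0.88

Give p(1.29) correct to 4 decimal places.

Midpoint: k1 = f(t_n, p_n); k2 = f(t_n + h/2, p_n + (h/2)·k1); p_{n+1} = p_n + h·k2.
t=0.000000, p=0.880000:
  k1 = f(0.000000, 0.880000) = -0.789888
  k2 = f(0.215000, 0.710174) = -0.299434
  p ← 0.880000 + 0.43·(-0.299434) = 0.751243
t=0.430000, p=0.751243:
  k1 = f(0.430000, 0.751243) = -0.145654
  k2 = f(0.645000, 0.719928) = 0.116338
  p ← 0.751243 + 0.43·0.116338 = 0.801269
t=0.860000, p=0.801269:
  k1 = f(0.860000, 0.801269) = 0.205128
  k2 = f(1.075000, 0.845371) = 0.346055
  p ← 0.801269 + 0.43·0.346055 = 0.950072
p(1.29) ≈ 0.9501

0.9501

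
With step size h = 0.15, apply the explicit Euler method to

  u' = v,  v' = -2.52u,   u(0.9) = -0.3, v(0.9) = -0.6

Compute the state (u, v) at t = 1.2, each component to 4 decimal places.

Euler on (u,v): u_{n+1} = u_n + h·u', v_{n+1} = v_n + h·v'.
0.900000: (-0.300000, -0.600000); f=(-0.600000, 0.756000) → (-0.390000, -0.486600)
1.050000: (-0.390000, -0.486600); f=(-0.486600, 0.982800) → (-0.462990, -0.339180)
(u(1.2), v(1.2)) ≈ (-0.4630, -0.3392)

-0.4630, -0.3392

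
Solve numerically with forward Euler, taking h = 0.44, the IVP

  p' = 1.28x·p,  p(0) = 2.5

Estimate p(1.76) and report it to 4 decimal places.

Euler: p_{n+1} = p_n + h·f(x_n, p_n).
x=0.000000, p=2.500000: f=0.000000 → p ← 2.500000 + 0.44·0.000000 = 2.500000
x=0.440000, p=2.500000: f=1.408000 → p ← 2.500000 + 0.44·1.408000 = 3.119520
x=0.880000, p=3.119520: f=3.513827 → p ← 3.119520 + 0.44·3.513827 = 4.665604
x=1.320000, p=4.665604: f=7.883005 → p ← 4.665604 + 0.44·7.883005 = 8.134126
p(1.76) ≈ 8.1341

8.1341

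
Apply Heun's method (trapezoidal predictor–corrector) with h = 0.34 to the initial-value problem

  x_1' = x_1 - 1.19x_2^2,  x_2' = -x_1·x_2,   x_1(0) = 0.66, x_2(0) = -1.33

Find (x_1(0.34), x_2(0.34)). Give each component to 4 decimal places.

0.2278, -1.1512

Heun on (x_1,x_2): k1 = f(t_n, state_n); k2 = f(t_n + h, state_n + h·k1); state_{n+1} = state_n + (h/2)·(k1 + k2).
0.000000: (0.660000, -1.330000)
  k1 = (-1.444991, 0.877800)
  predictor → (0.168703, -1.031548)
  k2 = (-1.097566, 0.174025)
  → (0.227765, -1.151190)
(x_1(0.34), x_2(0.34)) ≈ (0.2278, -1.1512)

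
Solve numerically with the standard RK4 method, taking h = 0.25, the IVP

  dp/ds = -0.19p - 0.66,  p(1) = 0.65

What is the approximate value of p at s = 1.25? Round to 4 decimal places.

0.4587

RK4: k1 = f(s_n, p_n); k2 = f(s_n + h/2, p_n + (h/2)·k1); k3 = f(s_n + h/2, p_n + (h/2)·k2); k4 = f(s_n + h, p_n + h·k3); p_{n+1} = p_n + (h/6)·(k1 + 2k2 + 2k3 + k4).
s=1.000000, p=0.650000:
  k1 = f(1.000000, 0.650000) = -0.783500
  k2 = f(1.125000, 0.552063) = -0.764892
  k3 = f(1.125000, 0.554389) = -0.765334
  k4 = f(1.250000, 0.458667) = -0.747147
  p ← 0.650000 + (0.25/6)·(k1 + 2k2 + 2k3 + k4) = 0.458704
p(1.25) ≈ 0.4587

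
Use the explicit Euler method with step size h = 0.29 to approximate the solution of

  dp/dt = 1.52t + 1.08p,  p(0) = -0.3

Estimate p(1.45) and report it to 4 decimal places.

Euler: p_{n+1} = p_n + h·f(t_n, p_n).
t=0.000000, p=-0.300000: f=-0.324000 → p ← -0.300000 + 0.29·(-0.324000) = -0.393960
t=0.290000, p=-0.393960: f=0.015323 → p ← -0.393960 + 0.29·0.015323 = -0.389516
t=0.580000, p=-0.389516: f=0.460922 → p ← -0.389516 + 0.29·0.460922 = -0.255849
t=0.870000, p=-0.255849: f=1.046083 → p ← -0.255849 + 0.29·1.046083 = 0.047515
t=1.160000, p=0.047515: f=1.814517 → p ← 0.047515 + 0.29·1.814517 = 0.573725
p(1.45) ≈ 0.5737

0.5737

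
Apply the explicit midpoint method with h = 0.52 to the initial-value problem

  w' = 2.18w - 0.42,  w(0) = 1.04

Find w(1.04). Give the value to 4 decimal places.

6.7230

Midpoint: k1 = f(x_n, w_n); k2 = f(x_n + h/2, w_n + (h/2)·k1); w_{n+1} = w_n + h·k2.
x=0.000000, w=1.040000:
  k1 = f(0.000000, 1.040000) = 1.847200
  k2 = f(0.260000, 1.520272) = 2.894193
  w ← 1.040000 + 0.52·2.894193 = 2.544980
x=0.520000, w=2.544980:
  k1 = f(0.520000, 2.544980) = 5.128057
  k2 = f(0.780000, 3.878275) = 8.034640
  w ← 2.544980 + 0.52·8.034640 = 6.722993
w(1.04) ≈ 6.7230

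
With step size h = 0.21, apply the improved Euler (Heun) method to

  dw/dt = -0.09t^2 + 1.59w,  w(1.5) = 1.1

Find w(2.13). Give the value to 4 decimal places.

2.6548

Heun: k1 = f(t_n, w_n); k2 = f(t_n + h, w_n + h·k1); w_{n+1} = w_n + (h/2)·(k1 + k2).
t=1.500000, w=1.100000:
  k1 = f(1.500000, 1.100000) = 1.546500
  k2 = f(1.710000, 1.424765) = 2.002207
  w ← 1.100000 + (0.21/2)·(1.546500 + 2.002207) = 1.472614
t=1.710000, w=1.472614:
  k1 = f(1.710000, 1.472614) = 2.078288
  k2 = f(1.920000, 1.909055) = 2.703621
  w ← 1.472614 + (0.21/2)·(2.078288 + 2.703621) = 1.974715
t=1.920000, w=1.974715:
  k1 = f(1.920000, 1.974715) = 2.808020
  k2 = f(2.130000, 2.564399) = 3.669073
  w ← 1.974715 + (0.21/2)·(2.808020 + 3.669073) = 2.654810
w(2.13) ≈ 2.6548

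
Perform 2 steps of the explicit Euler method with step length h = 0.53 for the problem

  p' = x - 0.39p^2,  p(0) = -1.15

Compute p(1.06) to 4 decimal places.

-1.5612

Euler: p_{n+1} = p_n + h·f(x_n, p_n).
x=0.000000, p=-1.150000: f=-0.515775 → p ← -1.150000 + 0.53·(-0.515775) = -1.423361
x=0.530000, p=-1.423361: f=-0.260123 → p ← -1.423361 + 0.53·(-0.260123) = -1.561226
p(1.06) ≈ -1.5612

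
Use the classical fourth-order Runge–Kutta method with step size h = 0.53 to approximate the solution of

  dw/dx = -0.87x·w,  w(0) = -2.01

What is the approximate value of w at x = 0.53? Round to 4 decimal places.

RK4: k1 = f(x_n, w_n); k2 = f(x_n + h/2, w_n + (h/2)·k1); k3 = f(x_n + h/2, w_n + (h/2)·k2); k4 = f(x_n + h, w_n + h·k3); w_{n+1} = w_n + (h/6)·(k1 + 2k2 + 2k3 + k4).
x=0.000000, w=-2.010000:
  k1 = f(0.000000, -2.010000) = 0.000000
  k2 = f(0.265000, -2.010000) = 0.463405
  k3 = f(0.265000, -1.887198) = 0.435093
  k4 = f(0.530000, -1.779401) = 0.820482
  w ← -2.010000 + (0.53/6)·(k1 + 2k2 + 2k3 + k4) = -1.778789
w(0.53) ≈ -1.7788

-1.7788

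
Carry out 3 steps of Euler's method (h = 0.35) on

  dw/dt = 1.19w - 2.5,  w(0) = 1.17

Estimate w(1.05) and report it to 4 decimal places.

-0.5448

Euler: w_{n+1} = w_n + h·f(t_n, w_n).
t=0.000000, w=1.170000: f=-1.107700 → w ← 1.170000 + 0.35·(-1.107700) = 0.782305
t=0.350000, w=0.782305: f=-1.569057 → w ← 0.782305 + 0.35·(-1.569057) = 0.233135
t=0.700000, w=0.233135: f=-2.222569 → w ← 0.233135 + 0.35·(-2.222569) = -0.544764
w(1.05) ≈ -0.5448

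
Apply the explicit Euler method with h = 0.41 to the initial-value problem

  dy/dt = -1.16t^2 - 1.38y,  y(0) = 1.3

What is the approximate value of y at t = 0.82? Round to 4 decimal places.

0.1651

Euler: y_{n+1} = y_n + h·f(t_n, y_n).
t=0.000000, y=1.300000: f=-1.794000 → y ← 1.300000 + 0.41·(-1.794000) = 0.564460
t=0.410000, y=0.564460: f=-0.973951 → y ← 0.564460 + 0.41·(-0.973951) = 0.165140
y(0.82) ≈ 0.1651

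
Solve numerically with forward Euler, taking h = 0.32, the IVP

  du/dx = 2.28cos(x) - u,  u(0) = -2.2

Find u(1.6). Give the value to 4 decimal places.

Euler: u_{n+1} = u_n + h·f(x_n, u_n).
x=0.000000, u=-2.200000: f=4.480000 → u ← -2.200000 + 0.32·4.480000 = -0.766400
x=0.320000, u=-0.766400: f=2.930657 → u ← -0.766400 + 0.32·2.930657 = 0.171410
x=0.640000, u=0.171410: f=1.657368 → u ← 0.171410 + 0.32·1.657368 = 0.701768
x=0.960000, u=0.701768: f=0.605858 → u ← 0.701768 + 0.32·0.605858 = 0.895642
x=1.280000, u=0.895642: f=-0.241932 → u ← 0.895642 + 0.32·(-0.241932) = 0.818224
u(1.6) ≈ 0.8182

0.8182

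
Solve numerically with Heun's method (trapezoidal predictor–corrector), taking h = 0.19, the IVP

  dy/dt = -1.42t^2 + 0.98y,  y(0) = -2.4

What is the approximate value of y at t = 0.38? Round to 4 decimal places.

-3.5075

Heun: k1 = f(t_n, y_n); k2 = f(t_n + h, y_n + h·k1); y_{n+1} = y_n + (h/2)·(k1 + k2).
t=0.000000, y=-2.400000:
  k1 = f(0.000000, -2.400000) = -2.352000
  k2 = f(0.190000, -2.846880) = -2.841204
  y ← -2.400000 + (0.19/2)·(-2.352000 + (-2.841204)) = -2.893354
t=0.190000, y=-2.893354:
  k1 = f(0.190000, -2.893354) = -2.886749
  k2 = f(0.380000, -3.441837) = -3.578048
  y ← -2.893354 + (0.19/2)·(-2.886749 + (-3.578048)) = -3.507510
y(0.38) ≈ -3.5075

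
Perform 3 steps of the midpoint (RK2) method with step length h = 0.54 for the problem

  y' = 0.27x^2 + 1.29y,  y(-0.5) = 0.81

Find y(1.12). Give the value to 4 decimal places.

6.1335

Midpoint: k1 = f(x_n, y_n); k2 = f(x_n + h/2, y_n + (h/2)·k1); y_{n+1} = y_n + h·k2.
x=-0.500000, y=0.810000:
  k1 = f(-0.500000, 0.810000) = 1.112400
  k2 = f(-0.230000, 1.110348) = 1.446632
  y ← 0.810000 + 0.54·1.446632 = 1.591181
x=0.040000, y=1.591181:
  k1 = f(0.040000, 1.591181) = 2.053056
  k2 = f(0.310000, 2.145506) = 2.793650
  y ← 1.591181 + 0.54·2.793650 = 3.099752
x=0.580000, y=3.099752:
  k1 = f(0.580000, 3.099752) = 4.089508
  k2 = f(0.850000, 4.203920) = 5.618131
  y ← 3.099752 + 0.54·5.618131 = 6.133543
y(1.12) ≈ 6.1335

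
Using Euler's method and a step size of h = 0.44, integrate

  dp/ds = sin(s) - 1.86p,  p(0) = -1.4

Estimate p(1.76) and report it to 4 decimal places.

0.4925

Euler: p_{n+1} = p_n + h·f(s_n, p_n).
s=0.000000, p=-1.400000: f=2.604000 → p ← -1.400000 + 0.44·2.604000 = -0.254240
s=0.440000, p=-0.254240: f=0.898826 → p ← -0.254240 + 0.44·0.898826 = 0.141243
s=0.880000, p=0.141243: f=0.508026 → p ← 0.141243 + 0.44·0.508026 = 0.364775
s=1.320000, p=0.364775: f=0.290234 → p ← 0.364775 + 0.44·0.290234 = 0.492478
p(1.76) ≈ 0.4925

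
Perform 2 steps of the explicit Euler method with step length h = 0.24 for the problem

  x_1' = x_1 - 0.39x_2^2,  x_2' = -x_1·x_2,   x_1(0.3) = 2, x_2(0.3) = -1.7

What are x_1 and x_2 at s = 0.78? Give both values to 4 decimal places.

Euler on (x_1,x_2): x_1_{n+1} = x_1_n + h·x_1', x_2_{n+1} = x_2_n + h·x_2'.
0.300000: (2.000000, -1.700000); f=(0.872900, 3.400000) → (2.209496, -0.884000)
0.540000: (2.209496, -0.884000); f=(1.904728, 1.953194) → (2.666631, -0.415233)
(x_1(0.78), x_2(0.78)) ≈ (2.6666, -0.4152)

2.6666, -0.4152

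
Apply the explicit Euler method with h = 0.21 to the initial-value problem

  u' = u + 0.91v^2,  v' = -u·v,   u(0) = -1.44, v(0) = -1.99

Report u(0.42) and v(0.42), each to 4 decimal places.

0.0911, -3.1282

Euler on (u,v): u_{n+1} = u_n + h·u', v_{n+1} = v_n + h·v'.
0.000000: (-1.440000, -1.990000); f=(2.163691, -2.865600) → (-0.985625, -2.591776)
0.210000: (-0.985625, -2.591776); f=(5.127121, -2.554519) → (0.091070, -3.128225)
(u(0.42), v(0.42)) ≈ (0.0911, -3.1282)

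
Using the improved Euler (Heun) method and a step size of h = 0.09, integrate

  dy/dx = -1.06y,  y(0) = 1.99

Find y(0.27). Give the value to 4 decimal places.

Heun: k1 = f(x_n, y_n); k2 = f(x_n + h, y_n + h·k1); y_{n+1} = y_n + (h/2)·(k1 + k2).
x=0.000000, y=1.990000:
  k1 = f(0.000000, 1.990000) = -2.109400
  k2 = f(0.090000, 1.800154) = -1.908163
  y ← 1.990000 + (0.09/2)·(-2.109400 + (-1.908163)) = 1.809210
x=0.090000, y=1.809210:
  k1 = f(0.090000, 1.809210) = -1.917762
  k2 = f(0.180000, 1.636611) = -1.734808
  y ← 1.809210 + (0.09/2)·(-1.917762 + (-1.734808)) = 1.644844
x=0.180000, y=1.644844:
  k1 = f(0.180000, 1.644844) = -1.743535
  k2 = f(0.270000, 1.487926) = -1.577201
  y ← 1.644844 + (0.09/2)·(-1.743535 + (-1.577201)) = 1.495411
y(0.27) ≈ 1.4954

1.4954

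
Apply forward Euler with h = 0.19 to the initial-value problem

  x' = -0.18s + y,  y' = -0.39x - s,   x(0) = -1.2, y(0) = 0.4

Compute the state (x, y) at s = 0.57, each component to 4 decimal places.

Euler on (x,y): x_{n+1} = x_n + h·x', y_{n+1} = y_n + h·y'.
0.000000: (-1.200000, 0.400000); f=(0.400000, 0.468000) → (-1.124000, 0.488920)
0.190000: (-1.124000, 0.488920); f=(0.454720, 0.248360) → (-1.037603, 0.536108)
0.380000: (-1.037603, 0.536108); f=(0.467708, 0.024665) → (-0.948739, 0.540795)
(x(0.57), y(0.57)) ≈ (-0.9487, 0.5408)

-0.9487, 0.5408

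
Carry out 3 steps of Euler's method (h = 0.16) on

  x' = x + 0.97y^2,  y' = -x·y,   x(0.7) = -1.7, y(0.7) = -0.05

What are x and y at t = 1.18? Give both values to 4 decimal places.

Euler on (x,y): x_{n+1} = x_n + h·x', y_{n+1} = y_n + h·y'.
0.700000: (-1.700000, -0.050000); f=(-1.697575, -0.085000) → (-1.971612, -0.063600)
0.860000: (-1.971612, -0.063600); f=(-1.967688, -0.125395) → (-2.286442, -0.083663)
1.020000: (-2.286442, -0.083663); f=(-2.279653, -0.191291) → (-2.651187, -0.114270)
(x(1.18), y(1.18)) ≈ (-2.6512, -0.1143)

-2.6512, -0.1143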